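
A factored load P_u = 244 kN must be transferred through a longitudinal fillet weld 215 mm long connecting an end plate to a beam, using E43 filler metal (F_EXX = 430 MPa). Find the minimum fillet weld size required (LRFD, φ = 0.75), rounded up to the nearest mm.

w = 9 mm

Total weld length L = 215 mm.
Required throat t_e = P_u / (φ × 0.6 F_EXX × L) = 244 / (0.75 × 0.6 × 430 × 215 × 10⁻³) = 5.865 mm.
Required leg w = t_e / 0.707 = 8.296 mm → use 9 mm.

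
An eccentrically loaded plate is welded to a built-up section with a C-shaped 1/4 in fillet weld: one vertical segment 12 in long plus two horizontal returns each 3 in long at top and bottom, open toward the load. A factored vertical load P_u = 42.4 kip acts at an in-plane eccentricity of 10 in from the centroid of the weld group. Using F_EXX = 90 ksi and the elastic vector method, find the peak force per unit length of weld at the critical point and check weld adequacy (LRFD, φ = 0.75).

Total weld length L_w = 18 in. Treat welds as unit-width lines.
Centroid: x̄ = 2×3×1.5 / 18 = 0.5 in from the vertical weld.
Polar moment about centroid: J = I_x + I_y = [12³/12 + 2×3×6²] + [12×0.5² + 2(3³/12 + 3×1²)] = 373.5 in³.
Direct shear f_v = P/L_w = 42.4 / 18 = 2.356 kip/in (vertical).
Torsion M = P·e = 42.4 × 10 = 424 kip·in.
Critical point at (x, y) = (2.5, 6) from centroid. f_tx = M·y/J = 6.811 kip/in; f_ty = M·x/J = 2.838 kip/in.
Resultant f_max = √[f_tx² + (f_v + f_ty)²] = √[6.811² + (2.356 + 2.838)²] = 8.565 kip/in.
Capacity per unit length: φr_n = 0.75 × 0.6 × 90 × (0.707 × 0.25) = 7.158 kip/in.
8.565 > 7.158 → NOT adequate.

f_max ≈ 8.57 kip/in; NOT adequate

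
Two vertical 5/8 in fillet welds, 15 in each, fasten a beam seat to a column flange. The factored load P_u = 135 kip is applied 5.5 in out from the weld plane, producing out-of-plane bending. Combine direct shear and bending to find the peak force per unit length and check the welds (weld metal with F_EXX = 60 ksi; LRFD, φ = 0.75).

L_w = 2 × 15 = 30 in; section modulus (unit throat) S = 2 × L²/6 = 75 in².
Direct shear f_v = P/L_w = 135/30 = 4.5 kip/in.
Moment M = P × e = 135 × 5.5 = 742.5 kip·in; bending f_b = M/S = 9.9 kip/in.
f_max = √(f_v² + f_b²) = √(4.5² + 9.9²) = 10.87 kip/in.
φr_n = 0.75 × 0.6 × 60 × (0.707 × 0.625) = 11.93 kip/in → adequate.

f_max ≈ 10.9 kip/in; adequate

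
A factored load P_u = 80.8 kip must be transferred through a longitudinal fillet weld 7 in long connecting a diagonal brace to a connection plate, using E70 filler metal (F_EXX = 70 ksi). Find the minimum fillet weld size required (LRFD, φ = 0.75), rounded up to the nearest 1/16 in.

Total weld length L = 7 in.
Required throat t_e = P_u / (φ × 0.6 F_EXX × L) = 80.8 / (0.75 × 0.6 × 70 × 7) = 0.3664 in.
Required leg w = t_e / 0.707 = 0.5183 in → use 9/16 in.

w = 9/16 in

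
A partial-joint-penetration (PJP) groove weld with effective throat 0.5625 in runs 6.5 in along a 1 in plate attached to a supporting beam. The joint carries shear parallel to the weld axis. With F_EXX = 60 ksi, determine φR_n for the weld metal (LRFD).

φR_n ≈ 98.7 kips

Effective throat (given) t_e = 0.5625 in.
A_we = 0.5625 × 6.5 = 3.656 in².
F_nw = 0.6 F_EXX = 36 ksi.
φR_n = 0.75 × 36 × 3.656 = 98.72 kips.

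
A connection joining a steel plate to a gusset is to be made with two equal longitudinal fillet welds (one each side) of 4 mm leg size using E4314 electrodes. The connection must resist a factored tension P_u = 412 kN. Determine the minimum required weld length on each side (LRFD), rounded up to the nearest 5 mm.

L = 380 mm on each side

E43XX → F_EXX = 430 MPa.
Throat t_e = 0.707 × 4 = 2.828 mm.
φr_n = 0.75 × 0.6 × 430 × 2.828 × 10⁻³ = 0.5472 kN/mm.
L_req = P_u / φr_n = 412 / 0.5472 = 752.9 mm total.
Per side: 752.9 / 2 = 376.4 mm.
Round up → use L = 380 mm on each side.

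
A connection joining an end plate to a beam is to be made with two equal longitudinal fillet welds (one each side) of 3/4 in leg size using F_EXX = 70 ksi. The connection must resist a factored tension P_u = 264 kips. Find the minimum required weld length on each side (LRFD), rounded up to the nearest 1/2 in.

Throat t_e = 0.707 × 0.75 = 0.5302 in.
φr_n = 0.75 × 0.6 × 70 × 0.5302 = 16.7 kips/in.
L_req = P_u / φr_n = 264 / 16.7 = 15.81 in total.
Per side: 15.81 / 2 = 7.903 in.
Round up → use L = 8 in on each side.

L = 8 in on each side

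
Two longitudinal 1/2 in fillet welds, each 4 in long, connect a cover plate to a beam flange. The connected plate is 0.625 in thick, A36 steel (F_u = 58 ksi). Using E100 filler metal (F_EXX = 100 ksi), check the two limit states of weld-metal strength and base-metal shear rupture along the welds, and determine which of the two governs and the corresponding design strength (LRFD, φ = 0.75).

t_e = 0.707 × 0.5 = 0.3535 in; L = 8 in.
Weld metal: φR_n = 0.75 × 0.6 × 100 × 0.3535 × 8 = 127.3 kip.
Base metal (shear rupture): φR_n = 0.75 × 0.6 × 58 × 0.625 × 8 = 130.5 kip.
Governing: weld metal.

φR_n ≈ 127 kip (weld metal governs)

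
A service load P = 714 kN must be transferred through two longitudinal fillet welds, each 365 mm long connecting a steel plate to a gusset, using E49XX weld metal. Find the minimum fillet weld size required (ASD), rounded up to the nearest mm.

w = 10 mm

E49XX → F_EXX = 490 MPa.
Total weld length L = 730 mm.
Required throat t_e = P × Ω / (0.6 F_EXX × L) = 714 × 2.0 / (0.6 × 490 × 730 × 10⁻³) = 6.654 mm.
Required leg w = t_e / 0.707 = 9.411 mm → use 10 mm.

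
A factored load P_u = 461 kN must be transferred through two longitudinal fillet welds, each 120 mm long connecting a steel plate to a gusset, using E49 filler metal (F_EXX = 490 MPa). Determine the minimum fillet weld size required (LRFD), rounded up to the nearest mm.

Total weld length L = 240 mm.
Required throat t_e = P_u / (φ × 0.6 F_EXX × L) = 461 / (0.75 × 0.6 × 490 × 240 × 10⁻³) = 8.711 mm.
Required leg w = t_e / 0.707 = 12.32 mm → use 13 mm.

w = 13 mm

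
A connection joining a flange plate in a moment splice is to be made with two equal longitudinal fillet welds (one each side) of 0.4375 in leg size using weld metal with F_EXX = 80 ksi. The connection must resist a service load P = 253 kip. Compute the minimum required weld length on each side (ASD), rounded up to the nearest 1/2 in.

Throat t_e = 0.707 × 0.4375 = 0.3093 in.
r_n/Ω = (0.6 × 80 × 0.3093) / 2.0 = 7.423 kip/in.
L_req = P / (r_n/Ω) = 253 / 7.423 = 34.08 in total.
Per side: 34.08 / 2 = 17.04 in.
Round up → use L = 17.5 in on each side.

L = 17.5 in on each side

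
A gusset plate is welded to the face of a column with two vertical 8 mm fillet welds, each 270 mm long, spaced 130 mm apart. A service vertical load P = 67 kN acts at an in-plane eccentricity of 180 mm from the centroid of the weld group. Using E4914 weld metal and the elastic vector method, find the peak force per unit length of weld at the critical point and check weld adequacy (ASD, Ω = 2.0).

f_max ≈ 395 N/mm; adequate

E49XX → F_EXX = 490 MPa.
Total weld length L_w = 540 mm. Treat welds as unit-width lines.
Polar moment about centroid: J = 2[d³/12 + d(b/2)²] = 2[270³/12 + 270×65²] = 5562000 mm³.
Direct shear f_v = P/L_w = 67×10³ / 540 = 124.1 N/mm (vertical).
Torsion M = P·e = 67×10³ × 180 = 12060000 N·mm.
Critical point at (x, y) = (65, 135) from centroid. f_tx = M·y/J = 292.7 N/mm; f_ty = M·x/J = 140.9 N/mm.
Resultant f_max = √[f_tx² + (f_v + f_ty)²] = √[292.7² + (124.1 + 140.9)²] = 394.9 N/mm.
Capacity per unit length: r_n/Ω = (1/2.0) × 0.6 × 490 × (0.707 × 8) = 831.4 N/mm.
394.9 ≤ 831.4 → adequate.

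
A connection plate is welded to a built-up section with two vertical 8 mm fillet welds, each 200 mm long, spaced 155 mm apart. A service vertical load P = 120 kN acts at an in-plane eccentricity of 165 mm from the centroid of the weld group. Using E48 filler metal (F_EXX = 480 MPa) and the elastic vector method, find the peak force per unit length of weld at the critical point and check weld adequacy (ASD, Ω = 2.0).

Total weld length L_w = 400 mm. Treat welds as unit-width lines.
Polar moment about centroid: J = 2[d³/12 + d(b/2)²] = 2[200³/12 + 200×77.5²] = 3736000 mm³.
Direct shear f_v = P/L_w = 120×10³ / 400 = 300 N/mm (vertical).
Torsion M = P·e = 120×10³ × 165 = 19800000 N·mm.
Critical point at (x, y) = (77.5, 100) from centroid. f_tx = M·y/J = 530 N/mm; f_ty = M·x/J = 410.8 N/mm.
Resultant f_max = √[f_tx² + (f_v + f_ty)²] = √[530² + (300 + 410.8)²] = 886.6 N/mm.
Capacity per unit length: r_n/Ω = (1/2.0) × 0.6 × 480 × (0.707 × 8) = 814.5 N/mm.
886.6 > 814.5 → NOT adequate.

f_max ≈ 887 N/mm; NOT adequate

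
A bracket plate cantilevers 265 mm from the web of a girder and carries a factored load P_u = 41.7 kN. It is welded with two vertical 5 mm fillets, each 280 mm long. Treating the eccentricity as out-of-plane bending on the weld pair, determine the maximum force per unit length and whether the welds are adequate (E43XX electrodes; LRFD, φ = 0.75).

E43XX → F_EXX = 430 MPa.
L_w = 2 × 280 = 560 mm; section modulus (unit throat) S = 2 × L²/6 = 26130 mm².
Direct shear f_v = P/L_w = 41.7×10³/560 = 74.46 N/mm.
Moment M = P × e = 41.7×10³ × 265 = 11050000 N·mm; bending f_b = M/S = 422.9 N/mm.
f_max = √(f_v² + f_b²) = √(74.46² + 422.9²) = 429.4 N/mm.
φr_n = 0.75 × 0.6 × 430 × (0.707 × 5) = 684 N/mm → adequate.

f_max ≈ 429 N/mm; adequate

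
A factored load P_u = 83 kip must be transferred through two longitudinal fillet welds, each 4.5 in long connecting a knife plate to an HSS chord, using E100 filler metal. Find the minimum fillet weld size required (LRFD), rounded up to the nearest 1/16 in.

E100XX → F_EXX = 100 ksi.
Total weld length L = 9 in.
Required throat t_e = P_u / (φ × 0.6 F_EXX × L) = 83 / (0.75 × 0.6 × 100 × 9) = 0.2049 in.
Required leg w = t_e / 0.707 = 0.2899 in → use 5/16 in.

w = 5/16 in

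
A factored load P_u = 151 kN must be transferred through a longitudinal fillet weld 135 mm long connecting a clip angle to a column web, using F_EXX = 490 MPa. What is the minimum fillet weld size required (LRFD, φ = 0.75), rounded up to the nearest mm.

Total weld length L = 135 mm.
Required throat t_e = P_u / (φ × 0.6 F_EXX × L) = 151 / (0.75 × 0.6 × 490 × 135 × 10⁻³) = 5.073 mm.
Required leg w = t_e / 0.707 = 7.175 mm → use 8 mm.

w = 8 mm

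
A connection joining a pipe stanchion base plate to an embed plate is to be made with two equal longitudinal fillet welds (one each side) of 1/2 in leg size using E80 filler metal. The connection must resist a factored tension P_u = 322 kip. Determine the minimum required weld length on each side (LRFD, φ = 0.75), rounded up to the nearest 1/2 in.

L = 13 in on each side

E80XX → F_EXX = 80 ksi.
Throat t_e = 0.707 × 0.5 = 0.3535 in.
φr_n = 0.75 × 0.6 × 80 × 0.3535 = 12.73 kip/in.
L_req = P_u / φr_n = 322 / 12.73 = 25.3 in total.
Per side: 25.3 / 2 = 12.65 in.
Round up → use L = 13 in on each side.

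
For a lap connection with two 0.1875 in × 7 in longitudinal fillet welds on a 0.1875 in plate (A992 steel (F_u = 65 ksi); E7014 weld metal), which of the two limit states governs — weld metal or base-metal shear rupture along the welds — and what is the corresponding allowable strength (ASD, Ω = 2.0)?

R_n/Ω ≈ 39 kips (weld metal governs)

E70XX → F_EXX = 70 ksi.
t_e = 0.707 × 0.1875 = 0.1326 in; L = 14 in.
Weld metal: R_n/Ω = (1/2.0) × 0.6 × 70 × 0.1326 × 14 = 38.97 kips.
Base metal (shear rupture): R_n/Ω = (1/2.0) × 0.6 × 65 × 0.1875 × 14 = 51.19 kips.
Governing: weld metal.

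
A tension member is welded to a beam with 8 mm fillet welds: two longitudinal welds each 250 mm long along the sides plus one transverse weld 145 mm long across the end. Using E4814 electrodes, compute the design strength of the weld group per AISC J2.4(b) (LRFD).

φR_n ≈ 788 kN

E48XX → F_EXX = 480 MPa.
t_e = 0.707 × 8 = 5.656 mm.
R_nwl = 0.6 × 480 × 5.656 × 500 × 10⁻³ = 814.5 kN (longitudinal, 2 welds).
R_nwt = 0.6 × 480 × 5.656 × 145 × 10⁻³ = 236.2 kN (transverse, base value).
(i) R_nwl + R_nwt = 1051 kN; (ii) 0.85 R_nwl + 1.5 R_nwt = 1047 kN.
R_n = max = 1051 kN [governs: (i)]; φR_n = 788 kN.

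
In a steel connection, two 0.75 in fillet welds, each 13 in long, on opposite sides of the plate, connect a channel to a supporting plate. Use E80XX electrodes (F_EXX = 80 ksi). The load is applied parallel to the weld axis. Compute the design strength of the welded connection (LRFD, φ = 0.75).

φR_n ≈ 496 kip

Effective throat t_e = 0.707 × 0.75 = 0.5302 in.
Total length L = 26 in; A_we = 0.5302 × 26 = 13.79 in².
F_nw = 0.6 F_EXX = 0.6 × 80 = 48 ksi.
φR_n = 0.75 × 48 × 13.79 = 496.3 kip.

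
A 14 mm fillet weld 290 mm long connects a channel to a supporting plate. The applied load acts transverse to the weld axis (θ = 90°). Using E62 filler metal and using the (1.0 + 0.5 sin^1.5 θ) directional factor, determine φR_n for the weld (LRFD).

φR_n ≈ 1200 kN

E62XX → F_EXX = 620 MPa.
t_e = 0.707 × 14 = 9.898 mm; A_we = 9.898 × 290 = 2870 mm².
Directional factor: 1.0 + 0.5 sin^1.5(90°) = 1.5.
F_nw = 0.6 × 620 × 1.5 = 558 MPa.
φR_n = 0.75 × 558 × 2870 × 10⁻³ = 1201 kN.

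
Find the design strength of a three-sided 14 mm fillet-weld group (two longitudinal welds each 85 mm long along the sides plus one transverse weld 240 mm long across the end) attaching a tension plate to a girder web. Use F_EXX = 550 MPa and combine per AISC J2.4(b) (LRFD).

φR_n ≈ 1240 kN

t_e = 0.707 × 14 = 9.898 mm.
R_nwl = 0.6 × 550 × 9.898 × 170 × 10⁻³ = 555.3 kN (longitudinal, 2 welds).
R_nwt = 0.6 × 550 × 9.898 × 240 × 10⁻³ = 783.9 kN (transverse, base value).
(i) R_nwl + R_nwt = 1339 kN; (ii) 0.85 R_nwl + 1.5 R_nwt = 1648 kN.
R_n = max = 1648 kN [governs: (ii)]; φR_n = 1236 kN.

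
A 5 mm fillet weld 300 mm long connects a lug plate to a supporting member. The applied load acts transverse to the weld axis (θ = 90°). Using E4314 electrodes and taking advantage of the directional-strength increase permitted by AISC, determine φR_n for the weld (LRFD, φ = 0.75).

φR_n ≈ 308 kN

E43XX → F_EXX = 430 MPa.
t_e = 0.707 × 5 = 3.535 mm; A_we = 3.535 × 300 = 1060 mm².
Directional factor: 1.0 + 0.5 sin^1.5(90°) = 1.5.
F_nw = 0.6 × 430 × 1.5 = 387 MPa.
φR_n = 0.75 × 387 × 1060 × 10⁻³ = 307.8 kN.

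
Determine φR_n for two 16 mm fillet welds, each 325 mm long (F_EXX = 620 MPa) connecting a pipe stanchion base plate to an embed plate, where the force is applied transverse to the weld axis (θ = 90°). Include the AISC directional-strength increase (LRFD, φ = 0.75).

φR_n ≈ 3080 kN

t_e = 0.707 × 16 = 11.31 mm; A_we = 11.31 × 650 = 7353 mm².
Directional factor: 1.0 + 0.5 sin^1.5(90°) = 1.5.
F_nw = 0.6 × 620 × 1.5 = 558 MPa.
φR_n = 0.75 × 558 × 7353 × 10⁻³ = 3077 kN.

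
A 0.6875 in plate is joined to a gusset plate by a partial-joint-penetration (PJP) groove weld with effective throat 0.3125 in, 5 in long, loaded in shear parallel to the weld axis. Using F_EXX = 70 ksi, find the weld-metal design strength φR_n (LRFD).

φR_n ≈ 49.2 kip

Effective throat (given) t_e = 0.3125 in.
A_we = 0.3125 × 5 = 1.562 in².
F_nw = 0.6 F_EXX = 42 ksi.
φR_n = 0.75 × 42 × 1.562 = 49.22 kip.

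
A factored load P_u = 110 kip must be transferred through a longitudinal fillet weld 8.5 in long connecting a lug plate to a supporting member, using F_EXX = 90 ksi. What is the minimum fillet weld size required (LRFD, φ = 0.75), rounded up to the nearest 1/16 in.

w = 1/2 in

Total weld length L = 8.5 in.
Required throat t_e = P_u / (φ × 0.6 F_EXX × L) = 110 / (0.75 × 0.6 × 90 × 8.5) = 0.3195 in.
Required leg w = t_e / 0.707 = 0.452 in → use 1/2 in.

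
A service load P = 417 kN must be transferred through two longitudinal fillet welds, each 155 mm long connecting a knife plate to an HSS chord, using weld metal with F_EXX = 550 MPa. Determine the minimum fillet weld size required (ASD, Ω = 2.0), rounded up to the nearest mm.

Total weld length L = 310 mm.
Required throat t_e = P × Ω / (0.6 F_EXX × L) = 417 × 2.0 / (0.6 × 550 × 310 × 10⁻³) = 8.152 mm.
Required leg w = t_e / 0.707 = 11.53 mm → use 12 mm.

w = 12 mm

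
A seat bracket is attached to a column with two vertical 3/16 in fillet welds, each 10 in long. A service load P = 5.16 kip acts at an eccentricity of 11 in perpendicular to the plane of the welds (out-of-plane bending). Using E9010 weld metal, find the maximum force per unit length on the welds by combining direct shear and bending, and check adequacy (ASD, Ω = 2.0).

f_max ≈ 1.72 kip/in; adequate

E90XX → F_EXX = 90 ksi.
L_w = 2 × 10 = 20 in; section modulus (unit throat) S = 2 × L²/6 = 33.33 in².
Direct shear f_v = P/L_w = 5.16/20 = 0.258 kip/in.
Moment M = P × e = 5.16 × 11 = 56.76 kip·in; bending f_b = M/S = 1.703 kip/in.
f_max = √(f_v² + f_b²) = √(0.258² + 1.703²) = 1.722 kip/in.
r_n/Ω = (1/2.0) × 0.6 × 90 × (0.707 × 0.1875) = 3.579 kip/in → adequate.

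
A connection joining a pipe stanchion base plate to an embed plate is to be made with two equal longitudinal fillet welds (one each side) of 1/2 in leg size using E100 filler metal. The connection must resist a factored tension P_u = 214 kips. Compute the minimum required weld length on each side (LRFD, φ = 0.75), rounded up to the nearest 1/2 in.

E100XX → F_EXX = 100 ksi.
Throat t_e = 0.707 × 0.5 = 0.3535 in.
φr_n = 0.75 × 0.6 × 100 × 0.3535 = 15.91 kips/in.
L_req = P_u / φr_n = 214 / 15.91 = 13.45 in total.
Per side: 13.45 / 2 = 6.726 in.
Round up → use L = 7 in on each side.

L = 7 in on each side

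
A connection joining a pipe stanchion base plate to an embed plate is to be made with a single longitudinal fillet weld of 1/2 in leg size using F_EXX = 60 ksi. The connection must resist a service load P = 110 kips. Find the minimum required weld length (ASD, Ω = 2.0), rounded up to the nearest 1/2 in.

L = 17.5 in

Throat t_e = 0.707 × 0.5 = 0.3535 in.
r_n/Ω = (0.6 × 60 × 0.3535) / 2.0 = 6.363 kip/in.
L_req = P / (r_n/Ω) = 110 / 6.363 = 17.29 in total.
Round up → use L = 17.5 in.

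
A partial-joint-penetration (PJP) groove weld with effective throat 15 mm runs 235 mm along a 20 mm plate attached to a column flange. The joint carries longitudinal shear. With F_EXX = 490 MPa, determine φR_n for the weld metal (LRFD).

Effective throat (given) t_e = 15 mm.
A_we = 15 × 235 = 3525 mm².
F_nw = 0.6 F_EXX = 294 MPa.
φR_n = 0.75 × 294 × 3525 × 10⁻³ = 777.3 kN.

φR_n ≈ 777 kN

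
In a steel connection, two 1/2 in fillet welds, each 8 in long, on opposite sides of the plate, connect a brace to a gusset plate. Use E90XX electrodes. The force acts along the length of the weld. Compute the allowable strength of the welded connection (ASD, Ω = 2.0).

R_n/Ω ≈ 153 kips

E90XX → F_EXX = 90 ksi.
Effective throat t_e = 0.707 × 0.5 = 0.3535 in.
Total length L = 16 in; A_we = 0.3535 × 16 = 5.656 in².
F_nw = 0.6 F_EXX = 0.6 × 90 = 54 ksi.
R_n = 54 × 5.656 = 305.4 kips; R_n/Ω = 305.4/2.0 = 152.7 kips.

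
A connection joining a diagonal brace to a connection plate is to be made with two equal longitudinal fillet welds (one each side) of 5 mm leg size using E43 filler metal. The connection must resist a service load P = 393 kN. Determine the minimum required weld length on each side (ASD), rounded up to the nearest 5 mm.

E43XX → F_EXX = 430 MPa.
Throat t_e = 0.707 × 5 = 3.535 mm.
r_n/Ω = (0.6 × 430 × 3.535) / 2.0 = 456 N/mm = 0.456 kN/mm.
L_req = P / (r_n/Ω) = 393 / 0.456 = 861.8 mm total.
Per side: 861.8 / 2 = 430.9 mm.
Round up → use L = 435 mm on each side.

L = 435 mm on each side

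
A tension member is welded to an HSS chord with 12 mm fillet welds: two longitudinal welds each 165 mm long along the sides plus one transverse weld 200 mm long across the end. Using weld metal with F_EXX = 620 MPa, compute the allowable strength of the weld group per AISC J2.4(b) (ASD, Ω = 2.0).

R_n/Ω ≈ 916 kN

t_e = 0.707 × 12 = 8.484 mm.
R_nwl = 0.6 × 620 × 8.484 × 330 × 10⁻³ = 1041 kN (longitudinal, 2 welds).
R_nwt = 0.6 × 620 × 8.484 × 200 × 10⁻³ = 631.2 kN (transverse, base value).
(i) R_nwl + R_nwt = 1673 kN; (ii) 0.85 R_nwl + 1.5 R_nwt = 1832 kN.
R_n = max = 1832 kN [governs: (ii)]; R_n/Ω = 916 kN.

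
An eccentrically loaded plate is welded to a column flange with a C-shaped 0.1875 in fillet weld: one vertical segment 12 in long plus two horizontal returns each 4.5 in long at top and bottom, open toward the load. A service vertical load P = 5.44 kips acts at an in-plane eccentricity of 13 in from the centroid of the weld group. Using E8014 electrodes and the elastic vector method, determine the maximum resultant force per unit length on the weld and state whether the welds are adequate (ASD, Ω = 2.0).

f_max ≈ 1.12 kip/in; adequate

E80XX → F_EXX = 80 ksi.
Total weld length L_w = 21 in. Treat welds as unit-width lines.
Centroid: x̄ = 2×4.5×2.25 / 21 = 0.9643 in from the vertical weld.
Polar moment about centroid: J = I_x + I_y = [12³/12 + 2×4.5×6²] + [12×0.9643² + 2(4.5³/12 + 4.5×1.286²)] = 509.2 in³.
Direct shear f_v = P/L_w = 5.44 / 21 = 0.259 kip/in (vertical).
Torsion M = P·e = 5.44 × 13 = 70.72 kip·in.
Critical point at (x, y) = (3.536, 6) from centroid. f_tx = M·y/J = 0.8333 kip/in; f_ty = M·x/J = 0.491 kip/in.
Resultant f_max = √[f_tx² + (f_v + f_ty)²] = √[0.8333² + (0.259 + 0.491)²] = 1.121 kip/in.
Capacity per unit length: r_n/Ω = (1/2.0) × 0.6 × 80 × (0.707 × 0.1875) = 3.181 kip/in.
1.121 ≤ 3.181 → adequate.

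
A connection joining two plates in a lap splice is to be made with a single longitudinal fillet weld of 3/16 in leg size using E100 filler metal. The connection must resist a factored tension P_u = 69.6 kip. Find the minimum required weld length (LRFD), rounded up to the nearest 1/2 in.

E100XX → F_EXX = 100 ksi.
Throat t_e = 0.707 × 0.1875 = 0.1326 in.
φr_n = 0.75 × 0.6 × 100 × 0.1326 = 5.965 kip/in.
L_req = P_u / φr_n = 69.6 / 5.965 = 11.67 in total.
Round up → use L = 12 in.

L = 12 in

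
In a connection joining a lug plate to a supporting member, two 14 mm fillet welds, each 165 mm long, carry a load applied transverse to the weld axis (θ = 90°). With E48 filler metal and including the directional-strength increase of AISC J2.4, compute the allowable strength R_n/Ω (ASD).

E48XX → F_EXX = 480 MPa.
t_e = 0.707 × 14 = 9.898 mm; A_we = 9.898 × 330 = 3266 mm².
Directional factor: 1.0 + 0.5 sin^1.5(90°) = 1.5.
F_nw = 0.6 × 480 × 1.5 = 432 MPa.
R_n/Ω = (432 × 3266) / 2.0 × 10⁻³ = 705.5 kN.

R_n/Ω ≈ 706 kN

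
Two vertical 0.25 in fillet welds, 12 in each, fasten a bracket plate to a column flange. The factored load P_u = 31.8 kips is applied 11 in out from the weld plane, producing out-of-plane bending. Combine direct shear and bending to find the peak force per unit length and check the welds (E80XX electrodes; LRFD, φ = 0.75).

f_max ≈ 7.41 kip/in; NOT adequate

E80XX → F_EXX = 80 ksi.
L_w = 2 × 12 = 24 in; section modulus (unit throat) S = 2 × L²/6 = 48 in².
Direct shear f_v = P/L_w = 31.8/24 = 1.325 kip/in.
Moment M = P × e = 31.8 × 11 = 349.8 kip·in; bending f_b = M/S = 7.288 kip/in.
f_max = √(f_v² + f_b²) = √(1.325² + 7.288²) = 7.407 kip/in.
φr_n = 0.75 × 0.6 × 80 × (0.707 × 0.25) = 6.363 kip/in → NOT adequate.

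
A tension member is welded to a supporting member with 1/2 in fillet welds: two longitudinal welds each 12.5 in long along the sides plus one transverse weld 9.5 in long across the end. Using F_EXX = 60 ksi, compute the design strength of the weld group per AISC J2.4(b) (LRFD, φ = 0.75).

φR_n ≈ 339 kip

t_e = 0.707 × 0.5 = 0.3535 in.
R_nwl = 0.6 × 60 × 0.3535 × 25 = 318.1 kip (longitudinal, 2 welds).
R_nwt = 0.6 × 60 × 0.3535 × 9.5 = 120.9 kip (transverse, base value).
(i) R_nwl + R_nwt = 439 kip; (ii) 0.85 R_nwl + 1.5 R_nwt = 451.8 kip.
R_n = max = 451.8 kip [governs: (ii)]; φR_n = 338.8 kip.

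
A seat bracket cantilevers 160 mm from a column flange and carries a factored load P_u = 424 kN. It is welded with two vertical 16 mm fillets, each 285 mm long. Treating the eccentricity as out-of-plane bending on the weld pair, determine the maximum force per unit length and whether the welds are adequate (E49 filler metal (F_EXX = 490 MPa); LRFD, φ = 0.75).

f_max ≈ 2610 N/mm; NOT adequate

L_w = 2 × 285 = 570 mm; section modulus (unit throat) S = 2 × L²/6 = 27080 mm².
Direct shear f_v = P/L_w = 424×10³/570 = 743.9 N/mm.
Moment M = P × e = 424×10³ × 160 = 67840000 N·mm; bending f_b = M/S = 2506 N/mm.
f_max = √(f_v² + f_b²) = √(743.9² + 2506²) = 2614 N/mm.
φr_n = 0.75 × 0.6 × 490 × (0.707 × 16) = 2494 N/mm → NOT adequate.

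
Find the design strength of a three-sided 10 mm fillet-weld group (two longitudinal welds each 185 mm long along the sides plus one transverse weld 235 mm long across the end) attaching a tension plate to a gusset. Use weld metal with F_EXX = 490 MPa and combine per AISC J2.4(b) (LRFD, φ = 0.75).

φR_n ≈ 1040 kN

t_e = 0.707 × 10 = 7.07 mm.
R_nwl = 0.6 × 490 × 7.07 × 370 × 10⁻³ = 769.1 kN (longitudinal, 2 welds).
R_nwt = 0.6 × 490 × 7.07 × 235 × 10⁻³ = 488.5 kN (transverse, base value).
(i) R_nwl + R_nwt = 1258 kN; (ii) 0.85 R_nwl + 1.5 R_nwt = 1386 kN.
R_n = max = 1386 kN [governs: (ii)]; φR_n = 1040 kN.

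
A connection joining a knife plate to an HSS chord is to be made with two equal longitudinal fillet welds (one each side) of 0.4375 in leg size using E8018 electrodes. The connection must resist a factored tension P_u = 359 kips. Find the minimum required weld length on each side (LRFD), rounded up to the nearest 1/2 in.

L = 16.5 in on each side

E80XX → F_EXX = 80 ksi.
Throat t_e = 0.707 × 0.4375 = 0.3093 in.
φr_n = 0.75 × 0.6 × 80 × 0.3093 = 11.14 kips/in.
L_req = P_u / φr_n = 359 / 11.14 = 32.24 in total.
Per side: 32.24 / 2 = 16.12 in.
Round up → use L = 16.5 in on each side.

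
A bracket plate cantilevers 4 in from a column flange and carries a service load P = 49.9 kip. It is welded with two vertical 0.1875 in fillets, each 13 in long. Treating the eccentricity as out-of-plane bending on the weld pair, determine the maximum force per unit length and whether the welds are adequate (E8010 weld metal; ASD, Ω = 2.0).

f_max ≈ 4.03 kip/in; NOT adequate

E80XX → F_EXX = 80 ksi.
L_w = 2 × 13 = 26 in; section modulus (unit throat) S = 2 × L²/6 = 56.33 in².
Direct shear f_v = P/L_w = 49.9/26 = 1.919 kip/in.
Moment M = P × e = 49.9 × 4 = 199.6 kip·in; bending f_b = M/S = 3.543 kip/in.
f_max = √(f_v² + f_b²) = √(1.919² + 3.543²) = 4.03 kip/in.
r_n/Ω = (1/2.0) × 0.6 × 80 × (0.707 × 0.1875) = 3.181 kip/in → NOT adequate.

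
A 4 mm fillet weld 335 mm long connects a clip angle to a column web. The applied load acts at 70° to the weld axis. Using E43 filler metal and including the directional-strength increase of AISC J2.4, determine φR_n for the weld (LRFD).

E43XX → F_EXX = 430 MPa.
t_e = 0.707 × 4 = 2.828 mm; A_we = 2.828 × 335 = 947.4 mm².
Directional factor: 1.0 + 0.5 sin^1.5(70°) = 1.455.
F_nw = 0.6 × 430 × 1.455 = 375.5 MPa.
φR_n = 0.75 × 375.5 × 947.4 × 10⁻³ = 266.8 kN.

φR_n ≈ 267 kN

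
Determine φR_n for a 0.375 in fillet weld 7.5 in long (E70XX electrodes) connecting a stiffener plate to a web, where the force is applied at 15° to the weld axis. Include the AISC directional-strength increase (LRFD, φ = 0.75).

E70XX → F_EXX = 70 ksi.
t_e = 0.707 × 0.375 = 0.2651 in; A_we = 0.2651 × 7.5 = 1.988 in².
Directional factor: 1.0 + 0.5 sin^1.5(15°) = 1.066.
F_nw = 0.6 × 70 × 1.066 = 44.77 ksi.
φR_n = 0.75 × 44.77 × 1.988 = 66.76 kip.

φR_n ≈ 66.8 kip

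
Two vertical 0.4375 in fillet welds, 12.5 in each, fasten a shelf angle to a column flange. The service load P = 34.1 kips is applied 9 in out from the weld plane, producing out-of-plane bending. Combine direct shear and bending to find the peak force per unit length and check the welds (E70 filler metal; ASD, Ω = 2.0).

E70XX → F_EXX = 70 ksi.
L_w = 2 × 12.5 = 25 in; section modulus (unit throat) S = 2 × L²/6 = 52.08 in².
Direct shear f_v = P/L_w = 34.1/25 = 1.364 kip/in.
Moment M = P × e = 34.1 × 9 = 306.9 kip·in; bending f_b = M/S = 5.892 kip/in.
f_max = √(f_v² + f_b²) = √(1.364² + 5.892²) = 6.048 kip/in.
r_n/Ω = (1/2.0) × 0.6 × 70 × (0.707 × 0.4375) = 6.496 kip/in → adequate.

f_max ≈ 6.05 kip/in; adequate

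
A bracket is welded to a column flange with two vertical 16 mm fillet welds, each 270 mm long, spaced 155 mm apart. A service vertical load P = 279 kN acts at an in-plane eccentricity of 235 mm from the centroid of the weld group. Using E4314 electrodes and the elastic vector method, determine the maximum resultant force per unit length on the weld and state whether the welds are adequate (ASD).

f_max ≈ 1880 N/mm; NOT adequate

E43XX → F_EXX = 430 MPa.
Total weld length L_w = 540 mm. Treat welds as unit-width lines.
Polar moment about centroid: J = 2[d³/12 + d(b/2)²] = 2[270³/12 + 270×77.5²] = 6524000 mm³.
Direct shear f_v = P/L_w = 279×10³ / 540 = 516.7 N/mm (vertical).
Torsion M = P·e = 279×10³ × 235 = 65565000 N·mm.
Critical point at (x, y) = (77.5, 135) from centroid. f_tx = M·y/J = 1357 N/mm; f_ty = M·x/J = 778.9 N/mm.
Resultant f_max = √[f_tx² + (f_v + f_ty)²] = √[1357² + (516.7 + 778.9)²] = 1876 N/mm.
Capacity per unit length: r_n/Ω = (1/2.0) × 0.6 × 430 × (0.707 × 16) = 1459 N/mm.
1876 > 1459 → NOT adequate.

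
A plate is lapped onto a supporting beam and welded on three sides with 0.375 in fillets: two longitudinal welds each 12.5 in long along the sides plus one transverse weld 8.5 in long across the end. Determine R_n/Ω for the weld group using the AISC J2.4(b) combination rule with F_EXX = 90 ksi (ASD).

R_n/Ω ≈ 243 kip

t_e = 0.707 × 0.375 = 0.2651 in.
R_nwl = 0.6 × 90 × 0.2651 × 25 = 357.9 kip (longitudinal, 2 welds).
R_nwt = 0.6 × 90 × 0.2651 × 8.5 = 121.7 kip (transverse, base value).
(i) R_nwl + R_nwt = 479.6 kip; (ii) 0.85 R_nwl + 1.5 R_nwt = 486.8 kip.
R_n = max = 486.8 kip [governs: (ii)]; R_n/Ω = 243.4 kip.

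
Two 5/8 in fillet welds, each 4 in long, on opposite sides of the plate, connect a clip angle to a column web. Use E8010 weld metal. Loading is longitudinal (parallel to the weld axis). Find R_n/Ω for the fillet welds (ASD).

E80XX → F_EXX = 80 ksi.
Effective throat t_e = 0.707 × 0.625 = 0.4419 in.
Total length L = 8 in; A_we = 0.4419 × 8 = 3.535 in².
F_nw = 0.6 F_EXX = 0.6 × 80 = 48 ksi.
R_n = 48 × 3.535 = 169.7 kips; R_n/Ω = 169.7/2.0 = 84.84 kips.

R_n/Ω ≈ 84.8 kips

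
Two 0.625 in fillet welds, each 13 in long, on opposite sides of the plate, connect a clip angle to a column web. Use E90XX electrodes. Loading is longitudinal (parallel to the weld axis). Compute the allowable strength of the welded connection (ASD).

R_n/Ω ≈ 310 kip

E90XX → F_EXX = 90 ksi.
Effective throat t_e = 0.707 × 0.625 = 0.4419 in.
Total length L = 26 in; A_we = 0.4419 × 26 = 11.49 in².
F_nw = 0.6 F_EXX = 0.6 × 90 = 54 ksi.
R_n = 54 × 11.49 = 620.4 kip; R_n/Ω = 620.4/2.0 = 310.2 kip.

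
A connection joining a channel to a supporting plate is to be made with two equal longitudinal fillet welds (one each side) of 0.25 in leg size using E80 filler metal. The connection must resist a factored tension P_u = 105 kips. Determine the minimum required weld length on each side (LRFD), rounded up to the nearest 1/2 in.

L = 8.5 in on each side

E80XX → F_EXX = 80 ksi.
Throat t_e = 0.707 × 0.25 = 0.1767 in.
φr_n = 0.75 × 0.6 × 80 × 0.1767 = 6.363 kips/in.
L_req = P_u / φr_n = 105 / 6.363 = 16.5 in total.
Per side: 16.5 / 2 = 8.251 in.
Round up → use L = 8.5 in on each side.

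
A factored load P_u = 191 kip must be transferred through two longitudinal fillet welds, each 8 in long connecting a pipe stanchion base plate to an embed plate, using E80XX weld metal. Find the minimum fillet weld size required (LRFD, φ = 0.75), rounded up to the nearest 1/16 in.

E80XX → F_EXX = 80 ksi.
Total weld length L = 16 in.
Required throat t_e = P_u / (φ × 0.6 F_EXX × L) = 191 / (0.75 × 0.6 × 80 × 16) = 0.3316 in.
Required leg w = t_e / 0.707 = 0.469 in → use 1/2 in.

w = 1/2 in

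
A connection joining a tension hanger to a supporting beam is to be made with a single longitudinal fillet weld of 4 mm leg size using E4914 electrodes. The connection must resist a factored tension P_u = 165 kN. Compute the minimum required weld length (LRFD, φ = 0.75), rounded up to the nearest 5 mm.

E49XX → F_EXX = 490 MPa.
Throat t_e = 0.707 × 4 = 2.828 mm.
φr_n = 0.75 × 0.6 × 490 × 2.828 × 10⁻³ = 0.6236 kN/mm.
L_req = P_u / φr_n = 165 / 0.6236 = 264.6 mm total.
Round up → use L = 265 mm.

L = 265 mm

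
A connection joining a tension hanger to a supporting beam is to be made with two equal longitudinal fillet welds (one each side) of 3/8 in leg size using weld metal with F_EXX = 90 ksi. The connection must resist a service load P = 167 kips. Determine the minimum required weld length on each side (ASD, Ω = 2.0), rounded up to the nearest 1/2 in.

L = 12 in on each side

Throat t_e = 0.707 × 0.375 = 0.2651 in.
r_n/Ω = (0.6 × 90 × 0.2651) / 2.0 = 7.158 kip/in.
L_req = P / (r_n/Ω) = 167 / 7.158 = 23.33 in total.
Per side: 23.33 / 2 = 11.66 in.
Round up → use L = 12 in on each side.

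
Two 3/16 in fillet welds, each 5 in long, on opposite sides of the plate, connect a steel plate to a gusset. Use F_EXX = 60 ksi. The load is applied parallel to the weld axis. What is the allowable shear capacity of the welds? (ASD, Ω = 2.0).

Effective throat t_e = 0.707 × 0.1875 = 0.1326 in.
Total length L = 10 in; A_we = 0.1326 × 10 = 1.326 in².
F_nw = 0.6 F_EXX = 0.6 × 60 = 36 ksi.
R_n = 36 × 1.326 = 47.72 kips; R_n/Ω = 47.72/2.0 = 23.86 kips.

R_n/Ω ≈ 23.9 kips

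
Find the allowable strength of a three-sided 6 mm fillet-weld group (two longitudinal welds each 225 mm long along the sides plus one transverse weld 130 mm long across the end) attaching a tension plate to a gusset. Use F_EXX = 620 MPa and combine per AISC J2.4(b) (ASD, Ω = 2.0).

R_n/Ω ≈ 458 kN

t_e = 0.707 × 6 = 4.242 mm.
R_nwl = 0.6 × 620 × 4.242 × 450 × 10⁻³ = 710.1 kN (longitudinal, 2 welds).
R_nwt = 0.6 × 620 × 4.242 × 130 × 10⁻³ = 205.1 kN (transverse, base value).
(i) R_nwl + R_nwt = 915.3 kN; (ii) 0.85 R_nwl + 1.5 R_nwt = 911.3 kN.
R_n = max = 915.3 kN [governs: (i)]; R_n/Ω = 457.6 kN.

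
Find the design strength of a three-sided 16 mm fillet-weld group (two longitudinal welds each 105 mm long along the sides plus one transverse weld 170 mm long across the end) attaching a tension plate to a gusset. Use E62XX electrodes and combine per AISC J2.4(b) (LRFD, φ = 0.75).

φR_n ≈ 1370 kN

E62XX → F_EXX = 620 MPa.
t_e = 0.707 × 16 = 11.31 mm.
R_nwl = 0.6 × 620 × 11.31 × 210 × 10⁻³ = 883.7 kN (longitudinal, 2 welds).
R_nwt = 0.6 × 620 × 11.31 × 170 × 10⁻³ = 715.4 kN (transverse, base value).
(i) R_nwl + R_nwt = 1599 kN; (ii) 0.85 R_nwl + 1.5 R_nwt = 1824 kN.
R_n = max = 1824 kN [governs: (ii)]; φR_n = 1368 kN.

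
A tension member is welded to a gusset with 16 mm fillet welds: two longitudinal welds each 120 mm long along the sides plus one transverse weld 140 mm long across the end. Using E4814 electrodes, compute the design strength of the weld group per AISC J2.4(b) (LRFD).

φR_n ≈ 1010 kN

E48XX → F_EXX = 480 MPa.
t_e = 0.707 × 16 = 11.31 mm.
R_nwl = 0.6 × 480 × 11.31 × 240 × 10⁻³ = 781.9 kN (longitudinal, 2 welds).
R_nwt = 0.6 × 480 × 11.31 × 140 × 10⁻³ = 456.1 kN (transverse, base value).
(i) R_nwl + R_nwt = 1238 kN; (ii) 0.85 R_nwl + 1.5 R_nwt = 1349 kN.
R_n = max = 1349 kN [governs: (ii)]; φR_n = 1012 kN.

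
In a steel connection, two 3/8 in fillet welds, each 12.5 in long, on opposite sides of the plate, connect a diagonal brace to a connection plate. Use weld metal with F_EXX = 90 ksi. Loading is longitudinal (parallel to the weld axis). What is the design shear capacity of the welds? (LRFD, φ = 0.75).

φR_n ≈ 268 kip

Effective throat t_e = 0.707 × 0.375 = 0.2651 in.
Total length L = 25 in; A_we = 0.2651 × 25 = 6.628 in².
F_nw = 0.6 F_EXX = 0.6 × 90 = 54 ksi.
φR_n = 0.75 × 54 × 6.628 = 268.4 kip.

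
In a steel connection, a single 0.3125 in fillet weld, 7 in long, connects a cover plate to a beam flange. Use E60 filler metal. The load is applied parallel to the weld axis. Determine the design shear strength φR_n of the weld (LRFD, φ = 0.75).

φR_n ≈ 41.8 kip

E60XX → F_EXX = 60 ksi.
Effective throat t_e = 0.707 × 0.3125 = 0.2209 in.
Total length L = 7 in; A_we = 0.2209 × 7 = 1.547 in².
F_nw = 0.6 F_EXX = 0.6 × 60 = 36 ksi.
φR_n = 0.75 × 36 × 1.547 = 41.76 kip.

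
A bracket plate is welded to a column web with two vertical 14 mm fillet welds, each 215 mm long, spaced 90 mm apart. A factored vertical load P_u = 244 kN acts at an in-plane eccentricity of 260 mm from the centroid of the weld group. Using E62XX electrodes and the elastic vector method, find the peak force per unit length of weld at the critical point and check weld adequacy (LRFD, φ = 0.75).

E62XX → F_EXX = 620 MPa.
Total weld length L_w = 430 mm. Treat welds as unit-width lines.
Polar moment about centroid: J = 2[d³/12 + d(b/2)²] = 2[215³/12 + 215×45²] = 2527000 mm³.
Direct shear f_v = P/L_w = 244×10³ / 430 = 567.4 N/mm (vertical).
Torsion M = P·e = 244×10³ × 260 = 63440000 N·mm.
Critical point at (x, y) = (45, 107.5) from centroid. f_tx = M·y/J = 2699 N/mm; f_ty = M·x/J = 1130 N/mm.
Resultant f_max = √[f_tx² + (f_v + f_ty)²] = √[2699² + (567.4 + 1130)²] = 3188 N/mm.
Capacity per unit length: φr_n = 0.75 × 0.6 × 620 × (0.707 × 14) = 2762 N/mm.
3188 > 2762 → NOT adequate.

f_max ≈ 3190 N/mm; NOT adequate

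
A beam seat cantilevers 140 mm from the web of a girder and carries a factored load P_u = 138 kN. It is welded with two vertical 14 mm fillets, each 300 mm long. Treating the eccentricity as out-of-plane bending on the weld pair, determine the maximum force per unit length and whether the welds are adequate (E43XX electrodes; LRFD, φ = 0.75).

E43XX → F_EXX = 430 MPa.
L_w = 2 × 300 = 600 mm; section modulus (unit throat) S = 2 × L²/6 = 30000 mm².
Direct shear f_v = P/L_w = 138×10³/600 = 230 N/mm.
Moment M = P × e = 138×10³ × 140 = 19320000 N·mm; bending f_b = M/S = 644 N/mm.
f_max = √(f_v² + f_b²) = √(230² + 644²) = 683.8 N/mm.
φr_n = 0.75 × 0.6 × 430 × (0.707 × 14) = 1915 N/mm → adequate.

f_max ≈ 684 N/mm; adequate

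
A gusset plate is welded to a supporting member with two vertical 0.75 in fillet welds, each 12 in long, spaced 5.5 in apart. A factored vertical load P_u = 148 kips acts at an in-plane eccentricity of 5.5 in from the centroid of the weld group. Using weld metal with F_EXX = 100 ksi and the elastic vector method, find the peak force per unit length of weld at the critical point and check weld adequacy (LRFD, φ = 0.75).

Total weld length L_w = 24 in. Treat welds as unit-width lines.
Polar moment about centroid: J = 2[d³/12 + d(b/2)²] = 2[12³/12 + 12×2.75²] = 469.5 in³.
Direct shear f_v = P/L_w = 148 / 24 = 6.167 kip/in (vertical).
Torsion M = P·e = 148 × 5.5 = 814 kip·in.
Critical point at (x, y) = (2.75, 6) from centroid. f_tx = M·y/J = 10.4 kip/in; f_ty = M·x/J = 4.768 kip/in.
Resultant f_max = √[f_tx² + (f_v + f_ty)²] = √[10.4² + (6.167 + 4.768)²] = 15.09 kip/in.
Capacity per unit length: φr_n = 0.75 × 0.6 × 100 × (0.707 × 0.75) = 23.86 kip/in.
15.09 ≤ 23.86 → adequate.

f_max ≈ 15.1 kip/in; adequate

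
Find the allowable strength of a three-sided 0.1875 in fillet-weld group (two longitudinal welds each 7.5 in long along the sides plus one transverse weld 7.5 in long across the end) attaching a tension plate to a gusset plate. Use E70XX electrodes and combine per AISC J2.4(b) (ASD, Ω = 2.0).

R_n/Ω ≈ 66.8 kips

E70XX → F_EXX = 70 ksi.
t_e = 0.707 × 0.1875 = 0.1326 in.
R_nwl = 0.6 × 70 × 0.1326 × 15 = 83.51 kips (longitudinal, 2 welds).
R_nwt = 0.6 × 70 × 0.1326 × 7.5 = 41.76 kips (transverse, base value).
(i) R_nwl + R_nwt = 125.3 kips; (ii) 0.85 R_nwl + 1.5 R_nwt = 133.6 kips.
R_n = max = 133.6 kips [governs: (ii)]; R_n/Ω = 66.81 kips.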